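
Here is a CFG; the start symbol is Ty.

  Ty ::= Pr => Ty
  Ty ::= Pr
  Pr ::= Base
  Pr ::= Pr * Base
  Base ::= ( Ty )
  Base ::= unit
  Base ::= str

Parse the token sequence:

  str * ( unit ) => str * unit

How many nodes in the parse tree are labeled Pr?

5

[Ty [Pr [Pr [Base str]] * [Base ( [Ty [Pr [Base unit]]] )]] => [Ty [Pr [Pr [Base str]] * [Base unit]]]]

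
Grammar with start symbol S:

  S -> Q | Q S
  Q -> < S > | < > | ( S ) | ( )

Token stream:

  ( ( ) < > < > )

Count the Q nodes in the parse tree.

[S [Q ( [S [Q ( )] [S [Q < >] [S [Q < >]]]] )]]

4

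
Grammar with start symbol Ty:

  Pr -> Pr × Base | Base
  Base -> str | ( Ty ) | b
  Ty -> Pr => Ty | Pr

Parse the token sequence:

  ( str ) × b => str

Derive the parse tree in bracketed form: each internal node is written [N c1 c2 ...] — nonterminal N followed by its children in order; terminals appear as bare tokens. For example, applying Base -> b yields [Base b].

Ty
Pr => Ty
Pr × Base => Ty
Base × Base => Ty
( Ty ) × Base => Ty
( Pr ) × Base => Ty
( Base ) × Base => Ty
( str ) × Base => Ty
( str ) × b => Ty
( str ) × b => Pr
( str ) × b => Base
( str ) × b => str

[Ty [Pr [Pr [Base ( [Ty [Pr [Base str]]] )]] × [Base b]] => [Ty [Pr [Base str]]]]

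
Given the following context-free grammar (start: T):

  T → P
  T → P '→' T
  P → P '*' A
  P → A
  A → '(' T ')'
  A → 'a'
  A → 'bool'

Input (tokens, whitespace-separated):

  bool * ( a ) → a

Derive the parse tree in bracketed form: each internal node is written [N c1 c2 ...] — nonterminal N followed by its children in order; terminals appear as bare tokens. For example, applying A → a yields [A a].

[T [P [P [A bool]] * [A ( [T [P [A a]]] )]] → [T [P [A a]]]]

T
P → T
P * A → T
A * A → T
bool * A → T
bool * ( T ) → T
bool * ( P ) → T
bool * ( A ) → T
bool * ( a ) → T
bool * ( a ) → P
bool * ( a ) → A
bool * ( a ) → a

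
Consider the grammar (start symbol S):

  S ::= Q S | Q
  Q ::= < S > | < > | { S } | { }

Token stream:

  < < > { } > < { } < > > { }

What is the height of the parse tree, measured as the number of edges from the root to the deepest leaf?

[S [Q < [S [Q < >] [S [Q { }]]] >] [S [Q < [S [Q { }] [S [Q < >]]] >] [S [Q { }]]]]

6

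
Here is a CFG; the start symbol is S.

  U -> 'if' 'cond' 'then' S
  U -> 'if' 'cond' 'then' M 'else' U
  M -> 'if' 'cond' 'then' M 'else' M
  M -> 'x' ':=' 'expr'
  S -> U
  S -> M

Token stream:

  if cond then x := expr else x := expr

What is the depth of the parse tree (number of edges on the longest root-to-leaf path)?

3

[S [M if cond then [M x := expr] else [M x := expr]]]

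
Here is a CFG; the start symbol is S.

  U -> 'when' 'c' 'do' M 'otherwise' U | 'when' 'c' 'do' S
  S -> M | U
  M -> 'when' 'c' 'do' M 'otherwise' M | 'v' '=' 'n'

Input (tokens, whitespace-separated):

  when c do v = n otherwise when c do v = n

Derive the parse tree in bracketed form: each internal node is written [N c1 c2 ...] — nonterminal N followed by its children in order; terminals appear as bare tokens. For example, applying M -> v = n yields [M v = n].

[S [U when c do [M v = n] otherwise [U when c do [S [M v = n]]]]]

S
U
when c do M otherwise U
when c do v = n otherwise U
when c do v = n otherwise when c do S
when c do v = n otherwise when c do M
when c do v = n otherwise when c do v = n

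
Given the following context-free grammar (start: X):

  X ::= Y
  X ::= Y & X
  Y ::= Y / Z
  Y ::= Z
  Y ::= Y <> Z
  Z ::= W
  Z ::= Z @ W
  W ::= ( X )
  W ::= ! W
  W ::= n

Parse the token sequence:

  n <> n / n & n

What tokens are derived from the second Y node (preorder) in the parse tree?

[X [Y [Y [Y [Z [W n]]] <> [Z [W n]]] / [Z [W n]]] & [X [Y [Z [W n]]]]]

n <> n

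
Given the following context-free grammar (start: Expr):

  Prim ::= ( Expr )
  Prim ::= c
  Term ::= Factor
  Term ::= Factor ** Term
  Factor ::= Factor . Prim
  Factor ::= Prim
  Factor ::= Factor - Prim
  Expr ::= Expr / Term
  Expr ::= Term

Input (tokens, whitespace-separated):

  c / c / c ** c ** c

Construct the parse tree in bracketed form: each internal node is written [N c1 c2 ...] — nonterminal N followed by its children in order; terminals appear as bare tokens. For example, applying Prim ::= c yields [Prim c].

[Expr [Expr [Expr [Term [Factor [Prim c]]]] / [Term [Factor [Prim c]]]] / [Term [Factor [Prim c]] ** [Term [Factor [Prim c]] ** [Term [Factor [Prim c]]]]]]

Expr
Expr / Term
Expr / Term / Term
Term / Term / Term
Factor / Term / Term
Prim / Term / Term
c / Term / Term
c / Factor / Term
c / Prim / Term
c / c / Term
c / c / Factor ** Term
c / c / Prim ** Term
c / c / c ** Term
c / c / c ** Factor ** Term
c / c / c ** Prim ** Term
c / c / c ** c ** Term
c / c / c ** c ** Factor
c / c / c ** c ** Prim
c / c / c ** c ** c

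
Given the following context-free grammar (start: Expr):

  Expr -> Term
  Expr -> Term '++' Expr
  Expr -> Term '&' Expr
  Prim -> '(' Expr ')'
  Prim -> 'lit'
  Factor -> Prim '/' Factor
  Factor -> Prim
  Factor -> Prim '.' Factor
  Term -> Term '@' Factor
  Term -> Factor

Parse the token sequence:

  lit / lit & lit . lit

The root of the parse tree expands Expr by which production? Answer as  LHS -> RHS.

[Expr [Term [Factor [Prim lit] / [Factor [Prim lit]]]] & [Expr [Term [Factor [Prim lit] . [Factor [Prim lit]]]]]]

Expr -> Term '&' Expr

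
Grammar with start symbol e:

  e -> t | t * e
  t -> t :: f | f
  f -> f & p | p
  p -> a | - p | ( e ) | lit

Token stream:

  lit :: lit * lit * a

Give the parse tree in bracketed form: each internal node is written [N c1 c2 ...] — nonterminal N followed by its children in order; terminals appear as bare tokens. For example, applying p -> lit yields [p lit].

e
t * e
t :: f * e
f :: f * e
p :: f * e
lit :: f * e
lit :: p * e
lit :: lit * e
lit :: lit * t * e
lit :: lit * f * e
lit :: lit * p * e
lit :: lit * lit * e
lit :: lit * lit * t
lit :: lit * lit * f
lit :: lit * lit * p
lit :: lit * lit * a

[e [t [t [f [p lit]]] :: [f [p lit]]] * [e [t [f [p lit]]] * [e [t [f [p a]]]]]]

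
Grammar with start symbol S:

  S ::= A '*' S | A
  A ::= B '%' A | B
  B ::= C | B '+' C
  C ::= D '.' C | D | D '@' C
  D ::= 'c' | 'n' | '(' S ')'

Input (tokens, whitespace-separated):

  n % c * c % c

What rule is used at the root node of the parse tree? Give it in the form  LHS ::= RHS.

S ::= A '*' S

[S [A [B [C [D n]]] % [A [B [C [D c]]]]] * [S [A [B [C [D c]]] % [A [B [C [D c]]]]]]]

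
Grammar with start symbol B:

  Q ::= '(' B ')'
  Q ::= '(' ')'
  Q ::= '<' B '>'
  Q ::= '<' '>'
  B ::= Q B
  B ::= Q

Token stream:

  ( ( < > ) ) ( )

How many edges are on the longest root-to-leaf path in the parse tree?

6

[B [Q ( [B [Q ( [B [Q < >]] )]] )] [B [Q ( )]]]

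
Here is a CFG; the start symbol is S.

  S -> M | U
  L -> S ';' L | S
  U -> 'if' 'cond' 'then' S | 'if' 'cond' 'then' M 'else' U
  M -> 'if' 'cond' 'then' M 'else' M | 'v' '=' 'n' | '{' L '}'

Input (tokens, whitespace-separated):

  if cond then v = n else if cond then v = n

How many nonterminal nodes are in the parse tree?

6

[S [U if cond then [M v = n] else [U if cond then [S [M v = n]]]]]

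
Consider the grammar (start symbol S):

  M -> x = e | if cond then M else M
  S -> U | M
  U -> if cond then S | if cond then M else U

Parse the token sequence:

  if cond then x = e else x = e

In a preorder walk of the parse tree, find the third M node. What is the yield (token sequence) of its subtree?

[S [M if cond then [M x = e] else [M x = e]]]

x = e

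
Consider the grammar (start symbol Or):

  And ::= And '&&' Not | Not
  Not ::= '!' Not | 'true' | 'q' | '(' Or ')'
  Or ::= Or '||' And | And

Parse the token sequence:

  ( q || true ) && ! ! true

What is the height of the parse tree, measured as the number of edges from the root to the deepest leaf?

[Or [And [And [Not ( [Or [Or [And [Not q]]] || [And [Not true]]] )]] && [Not ! [Not ! [Not true]]]]]

8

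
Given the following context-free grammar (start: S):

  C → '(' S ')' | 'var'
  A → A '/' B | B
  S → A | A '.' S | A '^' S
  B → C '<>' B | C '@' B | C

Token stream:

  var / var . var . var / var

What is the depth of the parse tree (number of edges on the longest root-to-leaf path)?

[S [A [A [B [C var]]] / [B [C var]]] . [S [A [B [C var]]] . [S [A [A [B [C var]]] / [B [C var]]]]]]

7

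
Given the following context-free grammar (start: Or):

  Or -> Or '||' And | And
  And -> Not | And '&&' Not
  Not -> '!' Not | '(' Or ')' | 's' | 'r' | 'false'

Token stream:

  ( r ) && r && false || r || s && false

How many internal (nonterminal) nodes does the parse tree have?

18

[Or [Or [Or [And [And [And [Not ( [Or [And [Not r]]] )]] && [Not r]] && [Not false]]] || [And [Not r]]] || [And [And [Not s]] && [Not false]]]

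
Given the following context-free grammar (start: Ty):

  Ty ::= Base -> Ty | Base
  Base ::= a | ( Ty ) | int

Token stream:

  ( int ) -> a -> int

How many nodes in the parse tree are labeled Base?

[Ty [Base ( [Ty [Base int]] )] -> [Ty [Base a] -> [Ty [Base int]]]]

4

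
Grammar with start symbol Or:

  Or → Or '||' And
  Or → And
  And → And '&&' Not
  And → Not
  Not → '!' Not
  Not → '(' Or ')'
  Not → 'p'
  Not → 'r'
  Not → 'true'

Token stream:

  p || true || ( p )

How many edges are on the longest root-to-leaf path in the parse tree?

6

[Or [Or [Or [And [Not p]]] || [And [Not true]]] || [And [Not ( [Or [And [Not p]]] )]]]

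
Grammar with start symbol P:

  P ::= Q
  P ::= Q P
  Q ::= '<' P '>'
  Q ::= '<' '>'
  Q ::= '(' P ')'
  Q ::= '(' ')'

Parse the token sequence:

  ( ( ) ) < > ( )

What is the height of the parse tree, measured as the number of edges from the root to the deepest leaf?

4

[P [Q ( [P [Q ( )]] )] [P [Q < >] [P [Q ( )]]]]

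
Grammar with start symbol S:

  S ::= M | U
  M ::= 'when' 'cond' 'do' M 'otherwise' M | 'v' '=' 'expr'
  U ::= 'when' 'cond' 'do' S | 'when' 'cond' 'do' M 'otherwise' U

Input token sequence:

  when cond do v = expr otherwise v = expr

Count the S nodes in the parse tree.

[S [M when cond do [M v = expr] otherwise [M v = expr]]]

1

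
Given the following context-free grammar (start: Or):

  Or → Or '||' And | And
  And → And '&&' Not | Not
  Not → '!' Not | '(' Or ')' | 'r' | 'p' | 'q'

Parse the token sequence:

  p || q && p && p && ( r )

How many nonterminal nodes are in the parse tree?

[Or [Or [And [Not p]]] || [And [And [And [And [Not q]] && [Not p]] && [Not p]] && [Not ( [Or [And [Not r]]] )]]]

15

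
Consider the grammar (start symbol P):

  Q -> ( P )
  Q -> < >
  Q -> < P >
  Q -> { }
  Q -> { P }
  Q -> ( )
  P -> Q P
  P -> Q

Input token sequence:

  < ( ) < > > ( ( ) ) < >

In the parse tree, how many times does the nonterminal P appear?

[P [Q < [P [Q ( )] [P [Q < >]]] >] [P [Q ( [P [Q ( )]] )] [P [Q < >]]]]

6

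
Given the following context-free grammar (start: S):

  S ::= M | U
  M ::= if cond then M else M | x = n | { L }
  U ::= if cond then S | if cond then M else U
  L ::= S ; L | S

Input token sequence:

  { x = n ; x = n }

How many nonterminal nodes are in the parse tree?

8

[S [M { [L [S [M x = n]] ; [L [S [M x = n]]]] }]]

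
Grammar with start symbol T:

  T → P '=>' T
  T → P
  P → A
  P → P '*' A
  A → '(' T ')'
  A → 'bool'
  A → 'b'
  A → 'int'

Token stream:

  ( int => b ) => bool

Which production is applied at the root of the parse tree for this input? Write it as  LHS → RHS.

[T [P [A ( [T [P [A int]] => [T [P [A b]]]] )]] => [T [P [A bool]]]]

T → P '=>' T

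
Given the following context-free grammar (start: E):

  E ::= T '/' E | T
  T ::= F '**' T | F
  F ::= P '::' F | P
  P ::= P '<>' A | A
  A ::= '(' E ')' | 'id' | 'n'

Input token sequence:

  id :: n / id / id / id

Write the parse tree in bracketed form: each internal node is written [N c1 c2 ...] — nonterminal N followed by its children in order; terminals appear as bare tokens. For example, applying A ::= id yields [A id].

E
T / E
F / E
P :: F / E
A :: F / E
id :: F / E
id :: P / E
id :: A / E
id :: n / E
id :: n / T / E
id :: n / F / E
id :: n / P / E
id :: n / A / E
id :: n / id / E
id :: n / id / T / E
id :: n / id / F / E
id :: n / id / P / E
id :: n / id / A / E
id :: n / id / id / E
id :: n / id / id / T
id :: n / id / id / F
id :: n / id / id / P
id :: n / id / id / A
id :: n / id / id / id

[E [T [F [P [A id]] :: [F [P [A n]]]]] / [E [T [F [P [A id]]]] / [E [T [F [P [A id]]]] / [E [T [F [P [A id]]]]]]]]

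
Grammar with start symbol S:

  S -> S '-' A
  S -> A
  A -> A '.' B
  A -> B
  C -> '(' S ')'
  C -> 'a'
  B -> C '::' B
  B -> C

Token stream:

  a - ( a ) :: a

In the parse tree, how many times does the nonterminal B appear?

4

[S [S [A [B [C a]]]] - [A [B [C ( [S [A [B [C a]]]] )] :: [B [C a]]]]]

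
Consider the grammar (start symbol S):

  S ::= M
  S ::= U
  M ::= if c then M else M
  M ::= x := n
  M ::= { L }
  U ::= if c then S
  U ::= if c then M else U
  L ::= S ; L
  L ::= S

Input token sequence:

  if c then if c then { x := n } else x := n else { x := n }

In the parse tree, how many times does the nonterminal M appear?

7

[S [M if c then [M if c then [M { [L [S [M x := n]]] }] else [M x := n]] else [M { [L [S [M x := n]]] }]]]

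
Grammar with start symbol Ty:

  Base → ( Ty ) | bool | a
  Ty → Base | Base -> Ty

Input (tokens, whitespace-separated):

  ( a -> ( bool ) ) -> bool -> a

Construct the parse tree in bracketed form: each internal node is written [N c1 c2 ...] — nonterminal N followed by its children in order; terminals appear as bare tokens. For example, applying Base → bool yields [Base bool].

[Ty [Base ( [Ty [Base a] -> [Ty [Base ( [Ty [Base bool]] )]]] )] -> [Ty [Base bool] -> [Ty [Base a]]]]

Ty
Base -> Ty
( Ty ) -> Ty
( Base -> Ty ) -> Ty
( a -> Ty ) -> Ty
( a -> Base ) -> Ty
( a -> ( Ty ) ) -> Ty
( a -> ( Base ) ) -> Ty
( a -> ( bool ) ) -> Ty
( a -> ( bool ) ) -> Base -> Ty
( a -> ( bool ) ) -> bool -> Ty
( a -> ( bool ) ) -> bool -> Base
( a -> ( bool ) ) -> bool -> a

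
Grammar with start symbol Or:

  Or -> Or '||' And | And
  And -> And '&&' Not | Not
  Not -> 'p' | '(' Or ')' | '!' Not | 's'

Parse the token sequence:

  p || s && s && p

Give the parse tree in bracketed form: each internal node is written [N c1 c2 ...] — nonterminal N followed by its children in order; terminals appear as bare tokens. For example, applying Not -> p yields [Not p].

[Or [Or [And [Not p]]] || [And [And [And [Not s]] && [Not s]] && [Not p]]]

Or
Or || And
And || And
Not || And
p || And
p || And && Not
p || And && Not && Not
p || Not && Not && Not
p || s && Not && Not
p || s && s && Not
p || s && s && p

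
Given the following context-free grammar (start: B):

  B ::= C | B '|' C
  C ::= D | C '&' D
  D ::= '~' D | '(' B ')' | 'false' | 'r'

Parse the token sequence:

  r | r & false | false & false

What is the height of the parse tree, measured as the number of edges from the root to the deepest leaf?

5

[B [B [B [C [D r]]] | [C [C [D r]] & [D false]]] | [C [C [D false]] & [D false]]]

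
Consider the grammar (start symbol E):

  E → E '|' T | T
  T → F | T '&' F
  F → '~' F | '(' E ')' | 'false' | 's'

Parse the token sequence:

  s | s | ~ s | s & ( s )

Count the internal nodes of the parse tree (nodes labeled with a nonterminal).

18

[E [E [E [E [T [F s]]] | [T [F s]]] | [T [F ~ [F s]]]] | [T [T [F s]] & [F ( [E [T [F s]]] )]]]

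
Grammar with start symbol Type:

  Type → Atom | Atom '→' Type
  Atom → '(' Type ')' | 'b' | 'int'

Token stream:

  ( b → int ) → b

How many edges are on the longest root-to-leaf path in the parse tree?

5

[Type [Atom ( [Type [Atom b] → [Type [Atom int]]] )] → [Type [Atom b]]]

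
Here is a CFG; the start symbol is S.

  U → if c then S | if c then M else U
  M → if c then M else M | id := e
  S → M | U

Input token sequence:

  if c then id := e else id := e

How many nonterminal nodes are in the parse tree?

[S [M if c then [M id := e] else [M id := e]]]

4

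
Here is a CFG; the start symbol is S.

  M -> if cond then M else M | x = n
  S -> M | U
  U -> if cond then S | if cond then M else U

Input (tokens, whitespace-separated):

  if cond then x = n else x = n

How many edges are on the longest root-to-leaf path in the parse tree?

[S [M if cond then [M x = n] else [M x = n]]]

3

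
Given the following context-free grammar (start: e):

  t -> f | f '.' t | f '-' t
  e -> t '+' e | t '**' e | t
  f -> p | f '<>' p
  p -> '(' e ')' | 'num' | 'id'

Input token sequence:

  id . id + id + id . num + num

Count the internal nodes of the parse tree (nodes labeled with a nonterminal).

[e [t [f [p id]] . [t [f [p id]]]] + [e [t [f [p id]]] + [e [t [f [p id]] . [t [f [p num]]]] + [e [t [f [p num]]]]]]]

22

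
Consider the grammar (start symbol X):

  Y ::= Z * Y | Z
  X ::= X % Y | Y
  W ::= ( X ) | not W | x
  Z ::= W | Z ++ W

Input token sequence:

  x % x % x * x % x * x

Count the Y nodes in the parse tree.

[X [X [X [X [Y [Z [W x]]]] % [Y [Z [W x]]]] % [Y [Z [W x]] * [Y [Z [W x]]]]] % [Y [Z [W x]] * [Y [Z [W x]]]]]

6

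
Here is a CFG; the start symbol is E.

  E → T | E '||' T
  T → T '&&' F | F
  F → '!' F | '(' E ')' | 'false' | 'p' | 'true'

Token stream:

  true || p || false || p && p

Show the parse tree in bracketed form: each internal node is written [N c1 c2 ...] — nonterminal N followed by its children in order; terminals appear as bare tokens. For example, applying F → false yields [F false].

E
E || T
E || T || T
E || T || T || T
T || T || T || T
F || T || T || T
true || T || T || T
true || F || T || T
true || p || T || T
true || p || F || T
true || p || false || T
true || p || false || T && F
true || p || false || F && F
true || p || false || p && F
true || p || false || p && p

[E [E [E [E [T [F true]]] || [T [F p]]] || [T [F false]]] || [T [T [F p]] && [F p]]]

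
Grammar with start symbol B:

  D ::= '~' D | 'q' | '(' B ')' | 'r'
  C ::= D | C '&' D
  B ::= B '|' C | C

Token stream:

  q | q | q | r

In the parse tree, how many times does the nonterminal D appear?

4

[B [B [B [B [C [D q]]] | [C [D q]]] | [C [D q]]] | [C [D r]]]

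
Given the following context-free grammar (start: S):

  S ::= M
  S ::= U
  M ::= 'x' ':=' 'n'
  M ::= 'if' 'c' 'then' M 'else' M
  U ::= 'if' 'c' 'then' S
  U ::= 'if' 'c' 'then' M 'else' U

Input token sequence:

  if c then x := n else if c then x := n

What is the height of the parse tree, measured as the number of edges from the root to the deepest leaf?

5

[S [U if c then [M x := n] else [U if c then [S [M x := n]]]]]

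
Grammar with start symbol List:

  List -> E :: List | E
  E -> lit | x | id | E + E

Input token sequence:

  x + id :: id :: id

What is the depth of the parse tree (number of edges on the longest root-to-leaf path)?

[List [E [E x] + [E id]] :: [List [E id] :: [List [E id]]]]

4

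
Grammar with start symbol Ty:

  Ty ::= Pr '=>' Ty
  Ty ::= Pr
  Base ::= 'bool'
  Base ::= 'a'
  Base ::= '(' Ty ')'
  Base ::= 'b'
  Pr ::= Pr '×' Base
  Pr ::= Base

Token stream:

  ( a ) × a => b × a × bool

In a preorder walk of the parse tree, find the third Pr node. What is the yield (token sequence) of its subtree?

[Ty [Pr [Pr [Base ( [Ty [Pr [Base a]]] )]] × [Base a]] => [Ty [Pr [Pr [Pr [Base b]] × [Base a]] × [Base bool]]]]

a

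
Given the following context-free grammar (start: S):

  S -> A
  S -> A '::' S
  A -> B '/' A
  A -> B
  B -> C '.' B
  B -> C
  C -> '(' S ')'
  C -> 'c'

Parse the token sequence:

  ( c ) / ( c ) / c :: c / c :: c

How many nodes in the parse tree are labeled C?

[S [A [B [C ( [S [A [B [C c]]]] )]] / [A [B [C ( [S [A [B [C c]]]] )]] / [A [B [C c]]]]] :: [S [A [B [C c]] / [A [B [C c]]]] :: [S [A [B [C c]]]]]]

8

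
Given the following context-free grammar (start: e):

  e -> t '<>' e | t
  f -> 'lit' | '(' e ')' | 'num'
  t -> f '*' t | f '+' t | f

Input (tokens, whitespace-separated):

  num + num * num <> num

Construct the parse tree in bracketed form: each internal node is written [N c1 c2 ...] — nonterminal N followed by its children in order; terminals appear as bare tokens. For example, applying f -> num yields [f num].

[e [t [f num] + [t [f num] * [t [f num]]]] <> [e [t [f num]]]]

e
t <> e
f + t <> e
num + t <> e
num + f * t <> e
num + num * t <> e
num + num * f <> e
num + num * num <> e
num + num * num <> t
num + num * num <> f
num + num * num <> num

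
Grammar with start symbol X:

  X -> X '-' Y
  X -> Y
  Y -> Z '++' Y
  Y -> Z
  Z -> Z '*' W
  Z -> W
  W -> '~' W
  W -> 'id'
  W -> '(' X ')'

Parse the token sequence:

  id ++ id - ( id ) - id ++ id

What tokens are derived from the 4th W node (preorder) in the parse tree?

[X [X [X [Y [Z [W id]] ++ [Y [Z [W id]]]]] - [Y [Z [W ( [X [Y [Z [W id]]]] )]]]] - [Y [Z [W id]] ++ [Y [Z [W id]]]]]

id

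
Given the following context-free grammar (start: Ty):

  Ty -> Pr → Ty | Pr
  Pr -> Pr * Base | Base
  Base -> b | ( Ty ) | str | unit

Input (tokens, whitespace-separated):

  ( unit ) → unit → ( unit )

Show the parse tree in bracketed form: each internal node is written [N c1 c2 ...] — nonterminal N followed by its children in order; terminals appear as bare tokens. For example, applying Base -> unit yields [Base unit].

[Ty [Pr [Base ( [Ty [Pr [Base unit]]] )]] → [Ty [Pr [Base unit]] → [Ty [Pr [Base ( [Ty [Pr [Base unit]]] )]]]]]

Ty
Pr → Ty
Base → Ty
( Ty ) → Ty
( Pr ) → Ty
( Base ) → Ty
( unit ) → Ty
( unit ) → Pr → Ty
( unit ) → Base → Ty
( unit ) → unit → Ty
( unit ) → unit → Pr
( unit ) → unit → Base
( unit ) → unit → ( Ty )
( unit ) → unit → ( Pr )
( unit ) → unit → ( Base )
( unit ) → unit → ( unit )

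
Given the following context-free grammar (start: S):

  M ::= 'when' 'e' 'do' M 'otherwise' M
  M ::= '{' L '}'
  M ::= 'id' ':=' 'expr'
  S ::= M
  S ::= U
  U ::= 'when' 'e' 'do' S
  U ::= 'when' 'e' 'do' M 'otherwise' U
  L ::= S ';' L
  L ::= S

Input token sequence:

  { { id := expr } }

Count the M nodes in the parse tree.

3

[S [M { [L [S [M { [L [S [M id := expr]]] }]]] }]]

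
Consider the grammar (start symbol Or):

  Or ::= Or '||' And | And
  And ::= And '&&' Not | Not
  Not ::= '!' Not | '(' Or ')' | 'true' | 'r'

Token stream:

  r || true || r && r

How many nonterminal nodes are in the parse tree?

[Or [Or [Or [And [Not r]]] || [And [Not true]]] || [And [And [Not r]] && [Not r]]]

11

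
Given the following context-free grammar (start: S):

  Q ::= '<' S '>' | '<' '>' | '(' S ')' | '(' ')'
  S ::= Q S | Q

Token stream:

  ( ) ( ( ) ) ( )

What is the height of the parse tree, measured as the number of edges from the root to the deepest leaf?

5

[S [Q ( )] [S [Q ( [S [Q ( )]] )] [S [Q ( )]]]]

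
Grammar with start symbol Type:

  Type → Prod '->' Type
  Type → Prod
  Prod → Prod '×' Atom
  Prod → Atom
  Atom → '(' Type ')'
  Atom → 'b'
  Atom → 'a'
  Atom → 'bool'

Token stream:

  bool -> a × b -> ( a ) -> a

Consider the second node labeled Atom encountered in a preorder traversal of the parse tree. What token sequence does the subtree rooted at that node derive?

a

[Type [Prod [Atom bool]] -> [Type [Prod [Prod [Atom a]] × [Atom b]] -> [Type [Prod [Atom ( [Type [Prod [Atom a]]] )]] -> [Type [Prod [Atom a]]]]]]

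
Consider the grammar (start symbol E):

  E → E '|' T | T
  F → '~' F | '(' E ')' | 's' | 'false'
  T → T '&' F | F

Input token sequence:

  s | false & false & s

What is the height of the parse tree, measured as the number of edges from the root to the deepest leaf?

5

[E [E [T [F s]]] | [T [T [T [F false]] & [F false]] & [F s]]]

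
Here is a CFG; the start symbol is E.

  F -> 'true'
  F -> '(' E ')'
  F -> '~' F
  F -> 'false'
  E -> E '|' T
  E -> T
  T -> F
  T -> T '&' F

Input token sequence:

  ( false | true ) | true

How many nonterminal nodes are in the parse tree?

12

[E [E [T [F ( [E [E [T [F false]]] | [T [F true]]] )]]] | [T [F true]]]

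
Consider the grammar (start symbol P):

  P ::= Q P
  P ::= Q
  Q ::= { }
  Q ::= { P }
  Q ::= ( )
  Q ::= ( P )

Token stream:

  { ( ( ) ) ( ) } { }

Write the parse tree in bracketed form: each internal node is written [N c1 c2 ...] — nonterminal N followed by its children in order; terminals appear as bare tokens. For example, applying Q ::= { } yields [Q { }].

P
Q P
{ P } P
{ Q P } P
{ ( P ) P } P
{ ( Q ) P } P
{ ( ( ) ) P } P
{ ( ( ) ) Q } P
{ ( ( ) ) ( ) } P
{ ( ( ) ) ( ) } Q
{ ( ( ) ) ( ) } { }

[P [Q { [P [Q ( [P [Q ( )]] )] [P [Q ( )]]] }] [P [Q { }]]]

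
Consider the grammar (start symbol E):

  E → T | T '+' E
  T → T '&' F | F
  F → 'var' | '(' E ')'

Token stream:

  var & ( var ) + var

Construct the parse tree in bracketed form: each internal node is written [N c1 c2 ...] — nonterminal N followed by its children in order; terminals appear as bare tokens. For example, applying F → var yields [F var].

E
T + E
T & F + E
F & F + E
var & F + E
var & ( E ) + E
var & ( T ) + E
var & ( F ) + E
var & ( var ) + E
var & ( var ) + T
var & ( var ) + F
var & ( var ) + var

[E [T [T [F var]] & [F ( [E [T [F var]]] )]] + [E [T [F var]]]]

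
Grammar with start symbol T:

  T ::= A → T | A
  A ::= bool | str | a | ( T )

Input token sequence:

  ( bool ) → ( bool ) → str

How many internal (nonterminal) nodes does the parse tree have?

10

[T [A ( [T [A bool]] )] → [T [A ( [T [A bool]] )] → [T [A str]]]]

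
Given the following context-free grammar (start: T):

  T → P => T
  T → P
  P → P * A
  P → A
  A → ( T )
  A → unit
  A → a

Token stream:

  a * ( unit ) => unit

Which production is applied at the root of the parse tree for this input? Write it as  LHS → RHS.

[T [P [P [A a]] * [A ( [T [P [A unit]]] )]] => [T [P [A unit]]]]

T → P => T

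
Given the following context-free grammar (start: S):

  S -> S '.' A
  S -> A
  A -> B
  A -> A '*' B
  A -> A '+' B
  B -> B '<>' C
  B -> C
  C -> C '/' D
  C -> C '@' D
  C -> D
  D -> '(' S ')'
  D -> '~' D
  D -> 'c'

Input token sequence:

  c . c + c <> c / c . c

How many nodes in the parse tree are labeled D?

6

[S [S [S [A [B [C [D c]]]]] . [A [A [B [C [D c]]]] + [B [B [C [D c]]] <> [C [C [D c]] / [D c]]]]] . [A [B [C [D c]]]]]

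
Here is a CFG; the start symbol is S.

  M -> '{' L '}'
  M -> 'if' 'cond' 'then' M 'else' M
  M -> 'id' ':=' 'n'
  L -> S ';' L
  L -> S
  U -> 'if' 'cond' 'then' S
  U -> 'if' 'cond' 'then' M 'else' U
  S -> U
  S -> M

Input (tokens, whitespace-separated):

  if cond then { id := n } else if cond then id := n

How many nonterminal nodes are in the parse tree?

[S [U if cond then [M { [L [S [M id := n]]] }] else [U if cond then [S [M id := n]]]]]

9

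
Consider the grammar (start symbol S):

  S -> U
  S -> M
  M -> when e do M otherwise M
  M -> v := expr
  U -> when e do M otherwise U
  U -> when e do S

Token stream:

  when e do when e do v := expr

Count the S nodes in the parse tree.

[S [U when e do [S [U when e do [S [M v := expr]]]]]]

3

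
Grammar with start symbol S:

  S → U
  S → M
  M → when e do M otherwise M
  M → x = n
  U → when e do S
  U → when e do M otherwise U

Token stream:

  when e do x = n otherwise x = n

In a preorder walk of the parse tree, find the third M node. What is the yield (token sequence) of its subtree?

[S [M when e do [M x = n] otherwise [M x = n]]]

x = n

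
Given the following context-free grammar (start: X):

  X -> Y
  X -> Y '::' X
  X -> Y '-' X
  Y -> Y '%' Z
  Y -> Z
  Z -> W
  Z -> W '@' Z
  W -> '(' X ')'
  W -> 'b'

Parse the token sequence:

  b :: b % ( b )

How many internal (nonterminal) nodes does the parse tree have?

15

[X [Y [Z [W b]]] :: [X [Y [Y [Z [W b]]] % [Z [W ( [X [Y [Z [W b]]]] )]]]]]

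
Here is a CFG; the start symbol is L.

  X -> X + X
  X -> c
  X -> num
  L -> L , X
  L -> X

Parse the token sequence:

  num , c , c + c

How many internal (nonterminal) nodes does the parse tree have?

[L [L [L [X num]] , [X c]] , [X [X c] + [X c]]]

8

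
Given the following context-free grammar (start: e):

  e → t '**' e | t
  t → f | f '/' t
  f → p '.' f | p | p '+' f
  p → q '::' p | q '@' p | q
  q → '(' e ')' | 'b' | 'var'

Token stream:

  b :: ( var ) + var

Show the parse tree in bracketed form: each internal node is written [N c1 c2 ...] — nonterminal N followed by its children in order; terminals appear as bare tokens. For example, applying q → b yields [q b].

[e [t [f [p [q b] :: [p [q ( [e [t [f [p [q var]]]]] )]]] + [f [p [q var]]]]]]

e
t
f
p + f
q :: p + f
b :: p + f
b :: q + f
b :: ( e ) + f
b :: ( t ) + f
b :: ( f ) + f
b :: ( p ) + f
b :: ( q ) + f
b :: ( var ) + f
b :: ( var ) + p
b :: ( var ) + q
b :: ( var ) + var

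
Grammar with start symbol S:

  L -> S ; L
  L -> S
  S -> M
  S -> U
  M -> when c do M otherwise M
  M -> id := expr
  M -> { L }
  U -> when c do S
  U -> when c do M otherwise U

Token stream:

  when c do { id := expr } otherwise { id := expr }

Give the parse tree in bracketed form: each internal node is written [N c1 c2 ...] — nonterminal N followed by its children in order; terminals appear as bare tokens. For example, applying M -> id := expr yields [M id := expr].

[S [M when c do [M { [L [S [M id := expr]]] }] otherwise [M { [L [S [M id := expr]]] }]]]

S
M
when c do M otherwise M
when c do { L } otherwise M
when c do { S } otherwise M
when c do { M } otherwise M
when c do { id := expr } otherwise M
when c do { id := expr } otherwise { L }
when c do { id := expr } otherwise { S }
when c do { id := expr } otherwise { M }
when c do { id := expr } otherwise { id := expr }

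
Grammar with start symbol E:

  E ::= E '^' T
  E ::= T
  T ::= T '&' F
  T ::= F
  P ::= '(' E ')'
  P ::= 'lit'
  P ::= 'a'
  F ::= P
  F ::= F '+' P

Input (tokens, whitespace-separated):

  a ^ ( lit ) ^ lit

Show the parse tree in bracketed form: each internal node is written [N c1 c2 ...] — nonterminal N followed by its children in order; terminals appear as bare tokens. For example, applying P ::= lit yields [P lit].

[E [E [E [T [F [P a]]]] ^ [T [F [P ( [E [T [F [P lit]]]] )]]]] ^ [T [F [P lit]]]]

E
E ^ T
E ^ T ^ T
T ^ T ^ T
F ^ T ^ T
P ^ T ^ T
a ^ T ^ T
a ^ F ^ T
a ^ P ^ T
a ^ ( E ) ^ T
a ^ ( T ) ^ T
a ^ ( F ) ^ T
a ^ ( P ) ^ T
a ^ ( lit ) ^ T
a ^ ( lit ) ^ F
a ^ ( lit ) ^ P
a ^ ( lit ) ^ lit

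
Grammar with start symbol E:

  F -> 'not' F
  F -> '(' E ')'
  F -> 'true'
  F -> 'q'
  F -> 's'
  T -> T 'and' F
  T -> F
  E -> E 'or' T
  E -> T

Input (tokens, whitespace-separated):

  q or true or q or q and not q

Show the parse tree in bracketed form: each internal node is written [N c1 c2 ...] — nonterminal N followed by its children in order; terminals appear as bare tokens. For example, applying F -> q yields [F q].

E
E or T
E or T or T
E or T or T or T
T or T or T or T
F or T or T or T
q or T or T or T
q or F or T or T
q or true or T or T
q or true or F or T
q or true or q or T
q or true or q or T and F
q or true or q or F and F
q or true or q or q and F
q or true or q or q and not F
q or true or q or q and not q

[E [E [E [E [T [F q]]] or [T [F true]]] or [T [F q]]] or [T [T [F q]] and [F not [F q]]]]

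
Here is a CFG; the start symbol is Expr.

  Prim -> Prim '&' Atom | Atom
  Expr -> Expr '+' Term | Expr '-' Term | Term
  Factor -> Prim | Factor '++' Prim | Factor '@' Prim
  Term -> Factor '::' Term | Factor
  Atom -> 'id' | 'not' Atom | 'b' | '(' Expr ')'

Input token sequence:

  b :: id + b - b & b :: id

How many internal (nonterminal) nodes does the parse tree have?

25

[Expr [Expr [Expr [Term [Factor [Prim [Atom b]]] :: [Term [Factor [Prim [Atom id]]]]]] + [Term [Factor [Prim [Atom b]]]]] - [Term [Factor [Prim [Prim [Atom b]] & [Atom b]]] :: [Term [Factor [Prim [Atom id]]]]]]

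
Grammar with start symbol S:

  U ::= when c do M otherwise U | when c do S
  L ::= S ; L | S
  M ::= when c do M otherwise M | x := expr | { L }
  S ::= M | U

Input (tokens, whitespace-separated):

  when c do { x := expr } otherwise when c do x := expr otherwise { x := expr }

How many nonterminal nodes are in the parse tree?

12

[S [M when c do [M { [L [S [M x := expr]]] }] otherwise [M when c do [M x := expr] otherwise [M { [L [S [M x := expr]]] }]]]]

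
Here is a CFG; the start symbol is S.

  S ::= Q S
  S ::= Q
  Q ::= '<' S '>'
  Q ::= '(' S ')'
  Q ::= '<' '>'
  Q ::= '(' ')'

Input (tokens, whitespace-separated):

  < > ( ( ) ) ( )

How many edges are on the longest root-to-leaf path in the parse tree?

[S [Q < >] [S [Q ( [S [Q ( )]] )] [S [Q ( )]]]]

5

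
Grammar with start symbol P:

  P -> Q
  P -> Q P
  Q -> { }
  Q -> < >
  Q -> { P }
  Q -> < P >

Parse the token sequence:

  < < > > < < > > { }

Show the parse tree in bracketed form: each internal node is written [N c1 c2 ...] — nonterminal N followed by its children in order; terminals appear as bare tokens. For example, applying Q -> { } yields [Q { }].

P
Q P
< P > P
< Q > P
< < > > P
< < > > Q P
< < > > < P > P
< < > > < Q > P
< < > > < < > > P
< < > > < < > > Q
< < > > < < > > { }

[P [Q < [P [Q < >]] >] [P [Q < [P [Q < >]] >] [P [Q { }]]]]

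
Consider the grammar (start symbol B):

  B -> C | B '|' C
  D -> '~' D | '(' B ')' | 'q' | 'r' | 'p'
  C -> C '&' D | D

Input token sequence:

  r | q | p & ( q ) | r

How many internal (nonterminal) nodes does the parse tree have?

17

[B [B [B [B [C [D r]]] | [C [D q]]] | [C [C [D p]] & [D ( [B [C [D q]]] )]]] | [C [D r]]]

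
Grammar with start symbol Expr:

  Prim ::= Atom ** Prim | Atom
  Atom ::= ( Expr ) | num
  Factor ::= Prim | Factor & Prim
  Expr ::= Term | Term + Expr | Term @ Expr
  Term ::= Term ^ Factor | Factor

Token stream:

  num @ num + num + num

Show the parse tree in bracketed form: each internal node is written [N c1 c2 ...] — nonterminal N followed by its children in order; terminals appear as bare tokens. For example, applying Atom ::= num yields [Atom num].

Expr
Term @ Expr
Factor @ Expr
Prim @ Expr
Atom @ Expr
num @ Expr
num @ Term + Expr
num @ Factor + Expr
num @ Prim + Expr
num @ Atom + Expr
num @ num + Expr
num @ num + Term + Expr
num @ num + Factor + Expr
num @ num + Prim + Expr
num @ num + Atom + Expr
num @ num + num + Expr
num @ num + num + Term
num @ num + num + Factor
num @ num + num + Prim
num @ num + num + Atom
num @ num + num + num

[Expr [Term [Factor [Prim [Atom num]]]] @ [Expr [Term [Factor [Prim [Atom num]]]] + [Expr [Term [Factor [Prim [Atom num]]]] + [Expr [Term [Factor [Prim [Atom num]]]]]]]]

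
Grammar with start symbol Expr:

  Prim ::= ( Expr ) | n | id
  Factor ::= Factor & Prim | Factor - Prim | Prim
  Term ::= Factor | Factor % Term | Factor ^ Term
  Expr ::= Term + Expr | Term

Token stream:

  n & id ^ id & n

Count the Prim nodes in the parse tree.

[Expr [Term [Factor [Factor [Prim n]] & [Prim id]] ^ [Term [Factor [Factor [Prim id]] & [Prim n]]]]]

4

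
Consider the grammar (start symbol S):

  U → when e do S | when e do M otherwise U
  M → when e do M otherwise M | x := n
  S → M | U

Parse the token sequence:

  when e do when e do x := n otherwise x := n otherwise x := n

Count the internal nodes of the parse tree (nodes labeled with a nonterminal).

[S [M when e do [M when e do [M x := n] otherwise [M x := n]] otherwise [M x := n]]]

6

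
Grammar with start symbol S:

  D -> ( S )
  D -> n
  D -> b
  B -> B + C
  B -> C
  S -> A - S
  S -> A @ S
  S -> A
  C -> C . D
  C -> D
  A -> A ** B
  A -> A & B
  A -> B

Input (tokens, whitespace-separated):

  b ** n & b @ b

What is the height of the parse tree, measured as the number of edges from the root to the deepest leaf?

[S [A [A [A [B [C [D b]]]] ** [B [C [D n]]]] & [B [C [D b]]]] @ [S [A [B [C [D b]]]]]]

7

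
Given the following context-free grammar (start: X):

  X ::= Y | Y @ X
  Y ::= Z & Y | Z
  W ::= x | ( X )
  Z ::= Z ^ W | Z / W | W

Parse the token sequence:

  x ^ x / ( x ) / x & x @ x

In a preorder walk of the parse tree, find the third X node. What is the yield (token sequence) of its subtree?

[X [Y [Z [Z [Z [Z [W x]] ^ [W x]] / [W ( [X [Y [Z [W x]]]] )]] / [W x]] & [Y [Z [W x]]]] @ [X [Y [Z [W x]]]]]

x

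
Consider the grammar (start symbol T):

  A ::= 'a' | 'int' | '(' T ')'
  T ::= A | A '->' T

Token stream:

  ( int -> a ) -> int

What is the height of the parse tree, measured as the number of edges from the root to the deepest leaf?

5

[T [A ( [T [A int] -> [T [A a]]] )] -> [T [A int]]]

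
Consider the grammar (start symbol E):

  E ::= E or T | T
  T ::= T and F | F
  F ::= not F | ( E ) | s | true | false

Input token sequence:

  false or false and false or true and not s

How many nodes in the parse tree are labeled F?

6

[E [E [E [T [F false]]] or [T [T [F false]] and [F false]]] or [T [T [F true]] and [F not [F s]]]]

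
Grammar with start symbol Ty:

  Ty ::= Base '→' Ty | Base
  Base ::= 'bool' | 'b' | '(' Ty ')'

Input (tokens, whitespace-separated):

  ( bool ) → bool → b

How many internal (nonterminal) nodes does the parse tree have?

8

[Ty [Base ( [Ty [Base bool]] )] → [Ty [Base bool] → [Ty [Base b]]]]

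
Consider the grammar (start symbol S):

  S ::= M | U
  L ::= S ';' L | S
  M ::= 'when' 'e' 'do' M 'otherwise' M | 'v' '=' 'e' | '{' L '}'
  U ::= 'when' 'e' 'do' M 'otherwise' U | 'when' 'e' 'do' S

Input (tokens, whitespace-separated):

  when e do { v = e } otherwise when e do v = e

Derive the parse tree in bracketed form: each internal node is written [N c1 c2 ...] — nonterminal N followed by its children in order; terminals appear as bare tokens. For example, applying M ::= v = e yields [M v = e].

S
U
when e do M otherwise U
when e do { L } otherwise U
when e do { S } otherwise U
when e do { M } otherwise U
when e do { v = e } otherwise U
when e do { v = e } otherwise when e do S
when e do { v = e } otherwise when e do M
when e do { v = e } otherwise when e do v = e

[S [U when e do [M { [L [S [M v = e]]] }] otherwise [U when e do [S [M v = e]]]]]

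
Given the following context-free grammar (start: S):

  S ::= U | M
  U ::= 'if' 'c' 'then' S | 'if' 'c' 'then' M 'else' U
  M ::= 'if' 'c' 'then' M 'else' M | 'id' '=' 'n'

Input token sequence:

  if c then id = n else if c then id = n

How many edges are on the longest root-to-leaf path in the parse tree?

[S [U if c then [M id = n] else [U if c then [S [M id = n]]]]]

5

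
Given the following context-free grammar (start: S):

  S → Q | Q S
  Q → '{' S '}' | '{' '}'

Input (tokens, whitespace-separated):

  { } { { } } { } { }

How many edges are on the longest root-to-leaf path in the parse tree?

[S [Q { }] [S [Q { [S [Q { }]] }] [S [Q { }] [S [Q { }]]]]]

5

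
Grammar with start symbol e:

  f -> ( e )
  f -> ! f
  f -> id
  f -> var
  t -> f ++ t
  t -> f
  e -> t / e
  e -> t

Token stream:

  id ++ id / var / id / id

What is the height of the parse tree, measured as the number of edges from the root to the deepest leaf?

[e [t [f id] ++ [t [f id]]] / [e [t [f var]] / [e [t [f id]] / [e [t [f id]]]]]]

6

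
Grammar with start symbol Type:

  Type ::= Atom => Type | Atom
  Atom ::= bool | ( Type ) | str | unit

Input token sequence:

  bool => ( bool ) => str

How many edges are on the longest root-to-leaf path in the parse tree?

5

[Type [Atom bool] => [Type [Atom ( [Type [Atom bool]] )] => [Type [Atom str]]]]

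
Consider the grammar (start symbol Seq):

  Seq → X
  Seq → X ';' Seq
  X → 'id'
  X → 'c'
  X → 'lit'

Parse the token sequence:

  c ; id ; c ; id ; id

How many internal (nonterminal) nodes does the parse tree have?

10

[Seq [X c] ; [Seq [X id] ; [Seq [X c] ; [Seq [X id] ; [Seq [X id]]]]]]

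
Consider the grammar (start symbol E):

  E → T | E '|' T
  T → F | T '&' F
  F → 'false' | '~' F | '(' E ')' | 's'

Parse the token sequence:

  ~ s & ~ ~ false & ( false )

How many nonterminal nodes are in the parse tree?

13

[E [T [T [T [F ~ [F s]]] & [F ~ [F ~ [F false]]]] & [F ( [E [T [F false]]] )]]]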